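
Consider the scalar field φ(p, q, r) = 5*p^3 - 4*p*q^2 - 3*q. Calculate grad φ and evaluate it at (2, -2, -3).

(44, 29, 0)

∂φ/∂p = 15*p^2 - 4*q^2
∂φ/∂q = -8*p*q - 3
∂φ/∂r = 0
∇φ = (15*p^2 - 4*q^2, -8*p*q - 3, 0)
At (2, -2, -3): (44, 29, 0).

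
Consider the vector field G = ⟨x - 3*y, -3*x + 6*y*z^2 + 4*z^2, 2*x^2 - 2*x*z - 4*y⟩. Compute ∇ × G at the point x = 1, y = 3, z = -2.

(84, -8, 0)

(∇×G)₁ = ∂G₃/∂y − ∂G₂/∂z = -12*y*z - 8*z - 4
(∇×G)₂ = ∂G₁/∂z − ∂G₃/∂x = -4*x + 2*z
(∇×G)₃ = ∂G₂/∂x − ∂G₁/∂y = 0
∇×G = (-12*y*z - 8*z - 4, -4*x + 2*z, 0)
At (1, 3, -2): (84, -8, 0).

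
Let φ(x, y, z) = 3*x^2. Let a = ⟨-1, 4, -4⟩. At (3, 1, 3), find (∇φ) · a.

-18

∂φ/∂x = 6*x
∂φ/∂y = 0
∂φ/∂z = 0
∇φ at (3, 1, 3) = (18, 0, 0)
∇φ · a = (18)(-1) + (0)(4) + (0)(-4) = -18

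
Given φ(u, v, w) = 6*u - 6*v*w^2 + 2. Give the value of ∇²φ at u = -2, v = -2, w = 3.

∂²φ/∂u² = 0
∂²φ/∂v² = 0
∂²φ/∂w² = -12*v
∇²φ = -12*v
At (-2, -2, 3): 24.

24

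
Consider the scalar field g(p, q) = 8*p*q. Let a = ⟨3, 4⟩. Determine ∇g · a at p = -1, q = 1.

∂g/∂p = 8*q
∂g/∂q = 8*p
∇g at (-1, 1) = (8, -8)
∇g · a = (8)(3) + (-8)(4) = -8

-8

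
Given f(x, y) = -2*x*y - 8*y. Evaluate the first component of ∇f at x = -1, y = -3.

6

(∇f)_1 = ∂f/∂x = -2*y
At (-1, -3): 6.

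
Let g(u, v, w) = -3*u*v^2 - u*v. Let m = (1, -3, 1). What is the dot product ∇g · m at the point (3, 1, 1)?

∂g/∂u = -3*v^2 - v
∂g/∂v = -6*u*v - u
∂g/∂w = 0
∇g at (3, 1, 1) = (-4, -21, 0)
∇g · m = (-4)(1) + (-21)(-3) + (0)(1) = 59

59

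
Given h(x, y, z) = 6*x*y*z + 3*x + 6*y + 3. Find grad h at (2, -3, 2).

∂h/∂x = 6*y*z + 3
∂h/∂y = 6*x*z + 6
∂h/∂z = 6*x*y
∇h = (6*y*z + 3, 6*x*z + 6, 6*x*y)
At (2, -3, 2): (-33, 30, -36).

(-33, 30, -36)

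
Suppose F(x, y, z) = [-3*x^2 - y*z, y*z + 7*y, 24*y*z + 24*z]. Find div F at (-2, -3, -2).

-31

∂F₁/∂x = -6*x
∂F₂/∂y = z + 7
∂F₃/∂z = 24*y + 24
∇·F = -6*x + 24*y + z + 31
At (-2, -3, -2): -31.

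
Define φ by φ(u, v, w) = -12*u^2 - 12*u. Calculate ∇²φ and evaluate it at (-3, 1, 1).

∂²φ/∂u² = -24
∂²φ/∂v² = 0
∂²φ/∂w² = 0
∇²φ = -24
At (-3, 1, 1): -24.

-24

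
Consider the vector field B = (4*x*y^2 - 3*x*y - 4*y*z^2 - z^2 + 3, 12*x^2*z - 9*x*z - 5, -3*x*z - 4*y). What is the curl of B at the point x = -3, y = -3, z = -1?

(-139, -25, 4)

(∇×B)₁ = ∂B₃/∂y − ∂B₂/∂z = -12*x^2 + 9*x - 4
(∇×B)₂ = ∂B₁/∂z − ∂B₃/∂x = -8*y*z + z
(∇×B)₃ = ∂B₂/∂x − ∂B₁/∂y = -8*x*y + 24*x*z + 3*x + 4*z^2 - 9*z
∇×B = (-12*x^2 + 9*x - 4, -8*y*z + z, -8*x*y + 24*x*z + 3*x + 4*z^2 - 9*z)
At (-3, -3, -1): (-139, -25, 4).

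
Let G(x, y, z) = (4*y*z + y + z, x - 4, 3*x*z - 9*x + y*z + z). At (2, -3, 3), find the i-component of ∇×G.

(∇×G)_1 = ∂G₃/∂y − ∂G₂/∂z
= z − (0)
= z
At (2, -3, 3): 3.

3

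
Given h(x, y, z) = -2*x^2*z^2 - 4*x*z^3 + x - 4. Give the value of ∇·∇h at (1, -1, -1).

16

∂²h/∂x² = -4*z^2
∂²h/∂y² = 0
∂²h/∂z² = -4*x*(x + 6*z)
∇²h = -4*x^2 - 24*x*z - 4*z^2
At (1, -1, -1): 16.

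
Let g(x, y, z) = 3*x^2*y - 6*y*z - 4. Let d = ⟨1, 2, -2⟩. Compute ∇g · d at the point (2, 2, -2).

∂g/∂x = 6*x*y
∂g/∂y = 3*x^2 - 6*z
∂g/∂z = -6*y
∇g at (2, 2, -2) = (24, 24, -12)
∇g · d = (24)(1) + (24)(2) + (-12)(-2) = 96

96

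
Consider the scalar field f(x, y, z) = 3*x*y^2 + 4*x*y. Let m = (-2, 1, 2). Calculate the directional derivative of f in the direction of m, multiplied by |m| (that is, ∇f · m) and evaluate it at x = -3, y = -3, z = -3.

12

∂f/∂x = 3*y^2 + 4*y
∂f/∂y = 6*x*y + 4*x
∂f/∂z = 0
∇f at (-3, -3, -3) = (15, 42, 0)
∇f · m = (15)(-2) + (42)(1) + (0)(2) = 12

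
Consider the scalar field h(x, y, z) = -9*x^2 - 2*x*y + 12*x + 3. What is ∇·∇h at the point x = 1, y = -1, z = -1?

-18

∂²h/∂x² = -18
∂²h/∂y² = 0
∂²h/∂z² = 0
∇²h = -18
At (1, -1, -1): -18.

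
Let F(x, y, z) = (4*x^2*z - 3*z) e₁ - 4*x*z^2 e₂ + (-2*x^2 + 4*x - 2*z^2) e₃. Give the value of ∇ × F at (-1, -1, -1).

(8, -7, -4)

(∇×F)₁ = ∂F₃/∂y − ∂F₂/∂z = 8*x*z
(∇×F)₂ = ∂F₁/∂z − ∂F₃/∂x = 4*x^2 + 4*x - 7
(∇×F)₃ = ∂F₂/∂x − ∂F₁/∂y = -4*z^2
∇×F = (8*x*z, 4*x^2 + 4*x - 7, -4*z^2)
At (-1, -1, -1): (8, -7, -4).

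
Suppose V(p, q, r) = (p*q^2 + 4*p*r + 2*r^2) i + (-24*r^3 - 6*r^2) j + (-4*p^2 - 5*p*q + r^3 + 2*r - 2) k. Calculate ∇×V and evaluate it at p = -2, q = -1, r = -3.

(622, -41, -4)

(∇×V)₁ = ∂V₃/∂q − ∂V₂/∂r = -5*p + 72*r^2 + 12*r
(∇×V)₂ = ∂V₁/∂r − ∂V₃/∂p = 12*p + 5*q + 4*r
(∇×V)₃ = ∂V₂/∂p − ∂V₁/∂q = -2*p*q
∇×V = (-5*p + 72*r^2 + 12*r, 12*p + 5*q + 4*r, -2*p*q)
At (-2, -1, -3): (622, -41, -4).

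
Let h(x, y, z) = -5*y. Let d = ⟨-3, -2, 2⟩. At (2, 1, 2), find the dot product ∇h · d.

∂h/∂x = 0
∂h/∂y = -5
∂h/∂z = 0
∇h at (2, 1, 2) = (0, -5, 0)
∇h · d = (0)(-3) + (-5)(-2) + (0)(2) = 10

10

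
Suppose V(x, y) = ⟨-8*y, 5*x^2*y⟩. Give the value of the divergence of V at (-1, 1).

5

∂V₁/∂x = 0
∂V₂/∂y = 5*x^2
∇·V = 5*x^2
At (-1, 1): 5.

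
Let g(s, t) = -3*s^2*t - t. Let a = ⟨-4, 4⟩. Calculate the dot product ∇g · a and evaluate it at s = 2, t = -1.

-100

∂g/∂s = -6*s*t
∂g/∂t = -3*s^2 - 1
∇g at (2, -1) = (12, -13)
∇g · a = (12)(-4) + (-13)(4) = -100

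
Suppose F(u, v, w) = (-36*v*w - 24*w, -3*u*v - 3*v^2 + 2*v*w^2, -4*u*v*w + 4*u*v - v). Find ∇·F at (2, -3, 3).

∂F₁/∂u = 0
∂F₂/∂v = -3*u - 6*v + 2*w^2
∂F₃/∂w = -4*u*v
∇·F = -4*u*v - 3*u - 6*v + 2*w^2
At (2, -3, 3): 54.

54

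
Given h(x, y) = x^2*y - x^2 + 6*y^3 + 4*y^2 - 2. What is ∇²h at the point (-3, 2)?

∂²h/∂x² = 2*(y - 1)
∂²h/∂y² = 4*(9*y + 2)
∇²h = 38*y + 6
At (-3, 2): 82.

82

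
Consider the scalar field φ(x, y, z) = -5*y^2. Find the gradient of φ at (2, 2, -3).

(0, -20, 0)

∂φ/∂x = 0
∂φ/∂y = -10*y
∂φ/∂z = 0
∇φ = (0, -10*y, 0)
At (2, 2, -3): (0, -20, 0).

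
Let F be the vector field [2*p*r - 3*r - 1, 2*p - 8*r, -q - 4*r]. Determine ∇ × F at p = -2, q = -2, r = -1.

(∇×F)₁ = ∂F₃/∂q − ∂F₂/∂r = 7
(∇×F)₂ = ∂F₁/∂r − ∂F₃/∂p = 2*p - 3
(∇×F)₃ = ∂F₂/∂p − ∂F₁/∂q = 2
∇×F = (7, 2*p - 3, 2)
At (-2, -2, -1): (7, -7, 2).

(7, -7, 2)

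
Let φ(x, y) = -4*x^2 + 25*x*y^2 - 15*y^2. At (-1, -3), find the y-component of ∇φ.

240

(∇φ)_2 = ∂φ/∂y = 50*x*y - 30*y
At (-1, -3): 240.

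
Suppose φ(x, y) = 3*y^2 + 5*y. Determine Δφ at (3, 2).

∂²φ/∂x² = 0
∂²φ/∂y² = 6
∇²φ = 6
At (3, 2): 6.

6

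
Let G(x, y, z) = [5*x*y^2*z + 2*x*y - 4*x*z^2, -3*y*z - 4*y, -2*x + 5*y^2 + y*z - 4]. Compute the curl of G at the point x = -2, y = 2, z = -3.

(23, -86, -116)

(∇×G)₁ = ∂G₃/∂y − ∂G₂/∂z = 13*y + z
(∇×G)₂ = ∂G₁/∂z − ∂G₃/∂x = 5*x*y^2 - 8*x*z + 2
(∇×G)₃ = ∂G₂/∂x − ∂G₁/∂y = -10*x*y*z - 2*x
∇×G = (13*y + z, 5*x*y^2 - 8*x*z + 2, -10*x*y*z - 2*x)
At (-2, 2, -3): (23, -86, -116).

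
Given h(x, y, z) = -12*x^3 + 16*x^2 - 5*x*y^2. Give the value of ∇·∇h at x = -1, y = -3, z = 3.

∂²h/∂x² = 8*(-9*x + 4)
∂²h/∂y² = -10*x
∂²h/∂z² = 0
∇²h = -82*x + 32
At (-1, -3, 3): 114.

114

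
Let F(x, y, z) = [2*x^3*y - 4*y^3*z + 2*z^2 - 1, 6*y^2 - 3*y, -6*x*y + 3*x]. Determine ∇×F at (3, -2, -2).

(-18, 9, -150)

(∇×F)₁ = ∂F₃/∂y − ∂F₂/∂z = -6*x
(∇×F)₂ = ∂F₁/∂z − ∂F₃/∂x = -4*y^3 + 6*y + 4*z - 3
(∇×F)₃ = ∂F₂/∂x − ∂F₁/∂y = -2*x^3 + 12*y^2*z
∇×F = (-6*x, -4*y^3 + 6*y + 4*z - 3, -2*x^3 + 12*y^2*z)
At (3, -2, -2): (-18, 9, -150).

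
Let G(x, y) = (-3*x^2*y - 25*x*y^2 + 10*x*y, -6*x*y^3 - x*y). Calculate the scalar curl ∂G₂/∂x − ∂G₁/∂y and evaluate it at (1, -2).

-57

∂G₂/∂x = -6*y^3 - y
∂G₁/∂y = -3*x^2 - 50*x*y + 10*x
Scalar curl = 3*x^2 + 50*x*y - 10*x - 6*y^3 - y
At (1, -2): -57.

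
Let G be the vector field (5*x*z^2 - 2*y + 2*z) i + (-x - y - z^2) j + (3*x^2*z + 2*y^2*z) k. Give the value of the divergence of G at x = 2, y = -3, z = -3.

74

∂G₁/∂x = 5*z^2
∂G₂/∂y = -1
∂G₃/∂z = 3*x^2 + 2*y^2
∇·G = 3*x^2 + 2*y^2 + 5*z^2 - 1
At (2, -3, -3): 74.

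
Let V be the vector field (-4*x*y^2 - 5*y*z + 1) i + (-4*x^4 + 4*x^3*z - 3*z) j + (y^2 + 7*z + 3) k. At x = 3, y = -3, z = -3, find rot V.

(∇×V)₁ = ∂V₃/∂y − ∂V₂/∂z = -4*x^3 + 2*y + 3
(∇×V)₂ = ∂V₁/∂z − ∂V₃/∂x = -5*y
(∇×V)₃ = ∂V₂/∂x − ∂V₁/∂y = -16*x^3 + 12*x^2*z + 8*x*y + 5*z
∇×V = (-4*x^3 + 2*y + 3, -5*y, -16*x^3 + 12*x^2*z + 8*x*y + 5*z)
At (3, -3, -3): (-111, 15, -843).

(-111, 15, -843)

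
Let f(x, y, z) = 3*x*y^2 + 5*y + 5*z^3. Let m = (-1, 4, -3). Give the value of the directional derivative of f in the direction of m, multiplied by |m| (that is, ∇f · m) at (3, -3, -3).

-628

∂f/∂x = 3*y^2
∂f/∂y = 6*x*y + 5
∂f/∂z = 15*z^2
∇f at (3, -3, -3) = (27, -49, 135)
∇f · m = (27)(-1) + (-49)(4) + (135)(-3) = -628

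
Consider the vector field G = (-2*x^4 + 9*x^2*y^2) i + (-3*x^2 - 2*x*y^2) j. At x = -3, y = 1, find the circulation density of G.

∂G₂/∂x = -6*x - 2*y^2
∂G₁/∂y = 18*x^2*y
Scalar curl = -18*x^2*y - 6*x - 2*y^2
At (-3, 1): -146.

-146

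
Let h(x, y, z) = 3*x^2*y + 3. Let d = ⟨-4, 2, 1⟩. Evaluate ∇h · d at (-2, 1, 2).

72

∂h/∂x = 6*x*y
∂h/∂y = 3*x^2
∂h/∂z = 0
∇h at (-2, 1, 2) = (-12, 12, 0)
∇h · d = (-12)(-4) + (12)(2) + (0)(1) = 72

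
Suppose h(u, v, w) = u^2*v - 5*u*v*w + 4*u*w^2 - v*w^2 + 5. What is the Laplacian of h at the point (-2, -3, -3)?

∂²h/∂u² = 2*v
∂²h/∂v² = 0
∂²h/∂w² = 2*(4*u - v)
∇²h = 8*u
At (-2, -3, -3): -16.

-16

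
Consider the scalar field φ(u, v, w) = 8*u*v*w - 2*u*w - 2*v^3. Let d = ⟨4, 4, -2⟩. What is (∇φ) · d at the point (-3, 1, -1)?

84

∂φ/∂u = 8*v*w - 2*w
∂φ/∂v = 8*u*w - 6*v^2
∂φ/∂w = 8*u*v - 2*u
∇φ at (-3, 1, -1) = (-6, 18, -18)
∇φ · d = (-6)(4) + (18)(4) + (-18)(-2) = 84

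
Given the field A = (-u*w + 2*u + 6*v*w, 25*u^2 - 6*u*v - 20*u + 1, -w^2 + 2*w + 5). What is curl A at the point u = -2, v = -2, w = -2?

(∇×A)₁ = ∂A₃/∂v − ∂A₂/∂w = 0
(∇×A)₂ = ∂A₁/∂w − ∂A₃/∂u = -u + 6*v
(∇×A)₃ = ∂A₂/∂u − ∂A₁/∂v = 50*u - 6*v - 6*w - 20
∇×A = (0, -u + 6*v, 50*u - 6*v - 6*w - 20)
At (-2, -2, -2): (0, -10, -96).

(0, -10, -96)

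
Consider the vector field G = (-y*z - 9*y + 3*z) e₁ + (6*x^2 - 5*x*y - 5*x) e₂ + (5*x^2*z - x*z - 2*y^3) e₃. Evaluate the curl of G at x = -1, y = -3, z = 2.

(∇×G)₁ = ∂G₃/∂y − ∂G₂/∂z = -6*y^2
(∇×G)₂ = ∂G₁/∂z − ∂G₃/∂x = -10*x*z - y + z + 3
(∇×G)₃ = ∂G₂/∂x − ∂G₁/∂y = 12*x - 5*y + z + 4
∇×G = (-6*y^2, -10*x*z - y + z + 3, 12*x - 5*y + z + 4)
At (-1, -3, 2): (-54, 28, 9).

(-54, 28, 9)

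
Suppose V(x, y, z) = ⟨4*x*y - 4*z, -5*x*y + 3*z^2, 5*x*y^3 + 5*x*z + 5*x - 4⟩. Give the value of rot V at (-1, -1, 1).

(-21, -9, 9)

(∇×V)₁ = ∂V₃/∂y − ∂V₂/∂z = 15*x*y^2 - 6*z
(∇×V)₂ = ∂V₁/∂z − ∂V₃/∂x = -5*y^3 - 5*z - 9
(∇×V)₃ = ∂V₂/∂x − ∂V₁/∂y = -4*x - 5*y
∇×V = (15*x*y^2 - 6*z, -5*y^3 - 5*z - 9, -4*x - 5*y)
At (-1, -1, 1): (-21, -9, 9).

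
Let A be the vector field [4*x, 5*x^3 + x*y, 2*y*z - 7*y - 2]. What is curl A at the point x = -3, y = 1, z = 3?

(∇×A)₁ = ∂A₃/∂y − ∂A₂/∂z = 2*z - 7
(∇×A)₂ = ∂A₁/∂z − ∂A₃/∂x = 0
(∇×A)₃ = ∂A₂/∂x − ∂A₁/∂y = 15*x^2 + y
∇×A = (2*z - 7, 0, 15*x^2 + y)
At (-3, 1, 3): (-1, 0, 136).

(-1, 0, 136)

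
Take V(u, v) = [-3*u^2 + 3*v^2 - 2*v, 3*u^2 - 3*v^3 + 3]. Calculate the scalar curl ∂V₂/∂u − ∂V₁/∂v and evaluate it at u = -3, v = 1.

-22

∂V₂/∂u = 6*u
∂V₁/∂v = 6*v - 2
Scalar curl = 6*u - 6*v + 2
At (-3, 1): -22.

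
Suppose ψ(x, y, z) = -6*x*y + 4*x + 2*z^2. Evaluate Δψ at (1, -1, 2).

∂²ψ/∂x² = 0
∂²ψ/∂y² = 0
∂²ψ/∂z² = 4
∇²ψ = 4
At (1, -1, 2): 4.

4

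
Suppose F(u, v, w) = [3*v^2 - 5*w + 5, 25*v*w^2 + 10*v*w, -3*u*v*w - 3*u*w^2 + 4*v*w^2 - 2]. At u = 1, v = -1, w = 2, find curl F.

(∇×F)₁ = ∂F₃/∂v − ∂F₂/∂w = -3*u*w - 50*v*w - 10*v + 4*w^2
(∇×F)₂ = ∂F₁/∂w − ∂F₃/∂u = 3*v*w + 3*w^2 - 5
(∇×F)₃ = ∂F₂/∂u − ∂F₁/∂v = -6*v
∇×F = (-3*u*w - 50*v*w - 10*v + 4*w^2, 3*v*w + 3*w^2 - 5, -6*v)
At (1, -1, 2): (120, 1, 6).

(120, 1, 6)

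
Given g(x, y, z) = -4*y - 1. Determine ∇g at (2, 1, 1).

∂g/∂x = 0
∂g/∂y = -4
∂g/∂z = 0
∇g = (0, -4, 0)
At (2, 1, 1): (0, -4, 0).

(0, -4, 0)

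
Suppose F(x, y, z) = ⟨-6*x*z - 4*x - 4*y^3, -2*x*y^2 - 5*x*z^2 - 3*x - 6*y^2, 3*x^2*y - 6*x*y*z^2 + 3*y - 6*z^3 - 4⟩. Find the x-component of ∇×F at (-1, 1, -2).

(∇×F)_1 = ∂F₃/∂y − ∂F₂/∂z
= 3*x^2 - 6*x*z^2 + 3 − (-10*x*z)
= 3*x^2 - 6*x*z^2 + 10*x*z + 3
At (-1, 1, -2): 50.

50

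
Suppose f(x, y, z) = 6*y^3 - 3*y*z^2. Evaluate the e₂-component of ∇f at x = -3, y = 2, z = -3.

(∇f)_2 = ∂f/∂y = 18*y^2 - 3*z^2
At (-3, 2, -3): 45.

45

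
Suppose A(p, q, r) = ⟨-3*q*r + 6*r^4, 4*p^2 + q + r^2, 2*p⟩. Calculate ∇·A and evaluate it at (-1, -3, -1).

∂A₁/∂p = 0
∂A₂/∂q = 1
∂A₃/∂r = 0
∇·A = 1
At (-1, -3, -1): 1.

1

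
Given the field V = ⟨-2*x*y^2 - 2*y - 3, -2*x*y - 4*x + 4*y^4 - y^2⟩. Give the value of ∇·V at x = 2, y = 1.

∂V₁/∂x = -2*y^2
∂V₂/∂y = -2*x + 16*y^3 - 2*y
∇·V = -2*x + 16*y^3 - 2*y^2 - 2*y
At (2, 1): 8.

8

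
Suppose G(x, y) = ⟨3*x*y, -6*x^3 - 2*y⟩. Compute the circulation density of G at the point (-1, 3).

∂G₂/∂x = -18*x^2
∂G₁/∂y = 3*x
Scalar curl = -18*x^2 - 3*x
At (-1, 3): -15.

-15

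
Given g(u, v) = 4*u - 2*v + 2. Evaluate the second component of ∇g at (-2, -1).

(∇g)_2 = ∂g/∂v = -2
At (-2, -1): -2.

-2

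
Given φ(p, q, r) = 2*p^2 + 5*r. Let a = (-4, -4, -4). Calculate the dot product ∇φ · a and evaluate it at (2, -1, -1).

∂φ/∂p = 4*p
∂φ/∂q = 0
∂φ/∂r = 5
∇φ at (2, -1, -1) = (8, 0, 5)
∇φ · a = (8)(-4) + (0)(-4) + (5)(-4) = -52

-52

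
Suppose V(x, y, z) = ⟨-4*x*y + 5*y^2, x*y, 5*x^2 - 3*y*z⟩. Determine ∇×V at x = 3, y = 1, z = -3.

(∇×V)₁ = ∂V₃/∂y − ∂V₂/∂z = -3*z
(∇×V)₂ = ∂V₁/∂z − ∂V₃/∂x = -10*x
(∇×V)₃ = ∂V₂/∂x − ∂V₁/∂y = 4*x - 9*y
∇×V = (-3*z, -10*x, 4*x - 9*y)
At (3, 1, -3): (9, -30, 3).

(9, -30, 3)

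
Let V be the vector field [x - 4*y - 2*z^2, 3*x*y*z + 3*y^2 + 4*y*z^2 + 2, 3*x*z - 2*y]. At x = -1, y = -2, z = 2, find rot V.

(∇×V)₁ = ∂V₃/∂y − ∂V₂/∂z = -3*x*y - 8*y*z - 2
(∇×V)₂ = ∂V₁/∂z − ∂V₃/∂x = -7*z
(∇×V)₃ = ∂V₂/∂x − ∂V₁/∂y = 3*y*z + 4
∇×V = (-3*x*y - 8*y*z - 2, -7*z, 3*y*z + 4)
At (-1, -2, 2): (24, -14, -8).

(24, -14, -8)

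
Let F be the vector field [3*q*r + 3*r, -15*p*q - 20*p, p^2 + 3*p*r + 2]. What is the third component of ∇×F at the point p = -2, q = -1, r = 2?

-11

(∇×F)_3 = ∂F₂/∂p − ∂F₁/∂q
= -15*q - 20 − (3*r)
= -15*q - 3*r - 20
At (-2, -1, 2): -11.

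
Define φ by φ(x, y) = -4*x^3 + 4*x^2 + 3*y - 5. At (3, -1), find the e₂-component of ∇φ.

3

(∇φ)_2 = ∂φ/∂y = 3
At (3, -1): 3.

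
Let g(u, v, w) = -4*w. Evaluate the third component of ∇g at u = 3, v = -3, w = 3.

-4

(∇g)_3 = ∂g/∂w = -4
At (3, -3, 3): -4.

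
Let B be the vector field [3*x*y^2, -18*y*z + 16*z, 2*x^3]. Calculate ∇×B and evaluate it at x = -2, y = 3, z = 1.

(∇×B)₁ = ∂B₃/∂y − ∂B₂/∂z = 18*y - 16
(∇×B)₂ = ∂B₁/∂z − ∂B₃/∂x = -6*x^2
(∇×B)₃ = ∂B₂/∂x − ∂B₁/∂y = -6*x*y
∇×B = (18*y - 16, -6*x^2, -6*x*y)
At (-2, 3, 1): (38, -24, 36).

(38, -24, 36)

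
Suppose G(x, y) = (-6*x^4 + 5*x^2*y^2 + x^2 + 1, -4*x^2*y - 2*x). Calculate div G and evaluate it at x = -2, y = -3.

∂G₁/∂x = -24*x^3 + 10*x*y^2 + 2*x
∂G₂/∂y = -4*x^2
∇·G = -24*x^3 - 4*x^2 + 10*x*y^2 + 2*x
At (-2, -3): -8.

-8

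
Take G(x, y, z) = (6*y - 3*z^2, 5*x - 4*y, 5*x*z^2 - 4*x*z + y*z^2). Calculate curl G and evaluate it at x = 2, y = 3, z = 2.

(4, -24, -1)

(∇×G)₁ = ∂G₃/∂y − ∂G₂/∂z = z^2
(∇×G)₂ = ∂G₁/∂z − ∂G₃/∂x = -5*z^2 - 2*z
(∇×G)₃ = ∂G₂/∂x − ∂G₁/∂y = -1
∇×G = (z^2, -5*z^2 - 2*z, -1)
At (2, 3, 2): (4, -24, -1).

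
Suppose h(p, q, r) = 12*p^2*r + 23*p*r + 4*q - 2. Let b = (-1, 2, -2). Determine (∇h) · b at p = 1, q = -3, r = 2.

-156

∂h/∂p = 24*p*r + 23*r
∂h/∂q = 4
∂h/∂r = 12*p^2 + 23*p
∇h at (1, -3, 2) = (94, 4, 35)
∇h · b = (94)(-1) + (4)(2) + (35)(-2) = -156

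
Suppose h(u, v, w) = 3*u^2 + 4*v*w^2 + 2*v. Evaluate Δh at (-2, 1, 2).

14

∂²h/∂u² = 6
∂²h/∂v² = 0
∂²h/∂w² = 8*v
∇²h = 8*v + 6
At (-2, 1, 2): 14.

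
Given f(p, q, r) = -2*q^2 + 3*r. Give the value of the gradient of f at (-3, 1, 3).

∂f/∂p = 0
∂f/∂q = -4*q
∂f/∂r = 3
∇f = (0, -4*q, 3)
At (-3, 1, 3): (0, -4, 3).

(0, -4, 3)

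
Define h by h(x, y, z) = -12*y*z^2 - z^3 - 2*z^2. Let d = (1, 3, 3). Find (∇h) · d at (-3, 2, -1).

111

∂h/∂x = 0
∂h/∂y = -12*z^2
∂h/∂z = -24*y*z - 3*z^2 - 4*z
∇h at (-3, 2, -1) = (0, -12, 49)
∇h · d = (0)(1) + (-12)(3) + (49)(3) = 111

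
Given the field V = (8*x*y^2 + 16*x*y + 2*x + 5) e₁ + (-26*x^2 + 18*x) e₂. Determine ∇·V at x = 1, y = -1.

-6

∂V₁/∂x = 8*y^2 + 16*y + 2
∂V₂/∂y = 0
∇·V = 8*y^2 + 16*y + 2
At (1, -1): -6.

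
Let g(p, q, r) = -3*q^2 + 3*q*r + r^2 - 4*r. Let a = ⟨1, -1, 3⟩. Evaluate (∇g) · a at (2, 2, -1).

15

∂g/∂p = 0
∂g/∂q = -6*q + 3*r
∂g/∂r = 3*q + 2*r - 4
∇g at (2, 2, -1) = (0, -15, 0)
∇g · a = (0)(1) + (-15)(-1) + (0)(3) = 15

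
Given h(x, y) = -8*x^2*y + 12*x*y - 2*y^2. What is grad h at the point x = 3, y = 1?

(-36, -40)

∂h/∂x = -16*x*y + 12*y
∂h/∂y = -8*x^2 + 12*x - 4*y
∇h = (-16*x*y + 12*y, -8*x^2 + 12*x - 4*y)
At (3, 1): (-36, -40).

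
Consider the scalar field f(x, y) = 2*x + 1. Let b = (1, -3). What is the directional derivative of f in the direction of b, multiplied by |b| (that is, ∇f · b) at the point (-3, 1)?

∂f/∂x = 2
∂f/∂y = 0
∇f at (-3, 1) = (2, 0)
∇f · b = (2)(1) + (0)(-3) = 2

2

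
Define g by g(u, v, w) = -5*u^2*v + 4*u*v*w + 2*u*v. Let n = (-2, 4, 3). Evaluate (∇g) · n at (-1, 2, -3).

-4

∂g/∂u = -10*u*v + 4*v*w + 2*v
∂g/∂v = -5*u^2 + 4*u*w + 2*u
∂g/∂w = 4*u*v
∇g at (-1, 2, -3) = (0, 5, -8)
∇g · n = (0)(-2) + (5)(4) + (-8)(3) = -4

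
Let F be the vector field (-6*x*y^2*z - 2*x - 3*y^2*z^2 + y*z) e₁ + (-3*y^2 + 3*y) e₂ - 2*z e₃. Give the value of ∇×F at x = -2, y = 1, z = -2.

(0, 25, 74)

(∇×F)₁ = ∂F₃/∂y − ∂F₂/∂z = 0
(∇×F)₂ = ∂F₁/∂z − ∂F₃/∂x = -6*x*y^2 - 6*y^2*z + y
(∇×F)₃ = ∂F₂/∂x − ∂F₁/∂y = 12*x*y*z + 6*y*z^2 - z
∇×F = (0, -6*x*y^2 - 6*y^2*z + y, 12*x*y*z + 6*y*z^2 - z)
At (-2, 1, -2): (0, 25, 74).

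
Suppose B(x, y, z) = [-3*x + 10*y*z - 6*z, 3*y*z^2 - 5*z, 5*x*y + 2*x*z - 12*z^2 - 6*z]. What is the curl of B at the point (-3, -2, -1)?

(-22, -14, 10)

(∇×B)₁ = ∂B₃/∂y − ∂B₂/∂z = 5*x - 6*y*z + 5
(∇×B)₂ = ∂B₁/∂z − ∂B₃/∂x = 5*y - 2*z - 6
(∇×B)₃ = ∂B₂/∂x − ∂B₁/∂y = -10*z
∇×B = (5*x - 6*y*z + 5, 5*y - 2*z - 6, -10*z)
At (-3, -2, -1): (-22, -14, 10).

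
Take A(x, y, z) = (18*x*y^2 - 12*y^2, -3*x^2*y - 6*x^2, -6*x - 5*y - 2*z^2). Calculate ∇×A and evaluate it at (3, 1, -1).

(∇×A)₁ = ∂A₃/∂y − ∂A₂/∂z = -5
(∇×A)₂ = ∂A₁/∂z − ∂A₃/∂x = 6
(∇×A)₃ = ∂A₂/∂x − ∂A₁/∂y = -42*x*y - 12*x + 24*y
∇×A = (-5, 6, -42*x*y - 12*x + 24*y)
At (3, 1, -1): (-5, 6, -138).

(-5, 6, -138)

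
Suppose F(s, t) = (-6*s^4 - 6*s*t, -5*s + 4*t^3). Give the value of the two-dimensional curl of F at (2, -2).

7

∂F₂/∂s = -5
∂F₁/∂t = -6*s
Scalar curl = 6*s - 5
At (2, -2): 7.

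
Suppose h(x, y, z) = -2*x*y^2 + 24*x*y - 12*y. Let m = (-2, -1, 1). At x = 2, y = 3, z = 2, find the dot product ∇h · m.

-120

∂h/∂x = -2*y^2 + 24*y
∂h/∂y = -4*x*y + 24*x - 12
∂h/∂z = 0
∇h at (2, 3, 2) = (54, 12, 0)
∇h · m = (54)(-2) + (12)(-1) + (0)(1) = -120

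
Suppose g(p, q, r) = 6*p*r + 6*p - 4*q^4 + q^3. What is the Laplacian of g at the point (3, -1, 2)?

∂²g/∂p² = 0
∂²g/∂q² = 6*q*(-8*q + 1)
∂²g/∂r² = 0
∇²g = -48*q^2 + 6*q
At (3, -1, 2): -54.

-54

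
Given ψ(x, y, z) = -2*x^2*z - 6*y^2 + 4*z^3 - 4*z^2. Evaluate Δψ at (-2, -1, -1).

∂²ψ/∂x² = -4*z
∂²ψ/∂y² = -12
∂²ψ/∂z² = 8*(3*z - 1)
∇²ψ = 20*z - 20
At (-2, -1, -1): -40.

-40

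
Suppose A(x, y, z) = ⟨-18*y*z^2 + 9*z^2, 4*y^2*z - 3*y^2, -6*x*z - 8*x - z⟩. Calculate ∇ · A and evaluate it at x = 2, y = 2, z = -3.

∂A₁/∂x = 0
∂A₂/∂y = 8*y*z - 6*y
∂A₃/∂z = -6*x - 1
∇·A = -6*x + 8*y*z - 6*y - 1
At (2, 2, -3): -73.

-73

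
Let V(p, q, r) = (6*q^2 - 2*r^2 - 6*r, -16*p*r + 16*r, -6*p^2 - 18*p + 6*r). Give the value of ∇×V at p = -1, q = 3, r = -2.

(∇×V)₁ = ∂V₃/∂q − ∂V₂/∂r = 16*p - 16
(∇×V)₂ = ∂V₁/∂r − ∂V₃/∂p = 12*p - 4*r + 12
(∇×V)₃ = ∂V₂/∂p − ∂V₁/∂q = -12*q - 16*r
∇×V = (16*p - 16, 12*p - 4*r + 12, -12*q - 16*r)
At (-1, 3, -2): (-32, 8, -4).

(-32, 8, -4)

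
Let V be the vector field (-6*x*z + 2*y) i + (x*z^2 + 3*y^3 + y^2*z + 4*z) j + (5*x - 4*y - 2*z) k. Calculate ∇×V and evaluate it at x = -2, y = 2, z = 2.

(-4, 7, 2)

(∇×V)₁ = ∂V₃/∂y − ∂V₂/∂z = -2*x*z - y^2 - 8
(∇×V)₂ = ∂V₁/∂z − ∂V₃/∂x = -6*x - 5
(∇×V)₃ = ∂V₂/∂x − ∂V₁/∂y = z^2 - 2
∇×V = (-2*x*z - y^2 - 8, -6*x - 5, z^2 - 2)
At (-2, 2, 2): (-4, 7, 2).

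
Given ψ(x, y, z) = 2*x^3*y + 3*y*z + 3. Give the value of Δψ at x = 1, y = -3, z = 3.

∂²ψ/∂x² = 12*x*y
∂²ψ/∂y² = 0
∂²ψ/∂z² = 0
∇²ψ = 12*x*y
At (1, -3, 3): -36.

-36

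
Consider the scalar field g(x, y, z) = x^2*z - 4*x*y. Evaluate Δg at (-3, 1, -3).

∂²g/∂x² = 2*z
∂²g/∂y² = 0
∂²g/∂z² = 0
∇²g = 2*z
At (-3, 1, -3): -6.

-6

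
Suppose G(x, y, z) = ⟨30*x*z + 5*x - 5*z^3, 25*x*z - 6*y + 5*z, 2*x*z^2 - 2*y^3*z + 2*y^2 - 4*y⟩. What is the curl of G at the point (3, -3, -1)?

(∇×G)₁ = ∂G₃/∂y − ∂G₂/∂z = -25*x - 6*y^2*z + 4*y - 9
(∇×G)₂ = ∂G₁/∂z − ∂G₃/∂x = 30*x - 17*z^2
(∇×G)₃ = ∂G₂/∂x − ∂G₁/∂y = 25*z
∇×G = (-25*x - 6*y^2*z + 4*y - 9, 30*x - 17*z^2, 25*z)
At (3, -3, -1): (-42, 73, -25).

(-42, 73, -25)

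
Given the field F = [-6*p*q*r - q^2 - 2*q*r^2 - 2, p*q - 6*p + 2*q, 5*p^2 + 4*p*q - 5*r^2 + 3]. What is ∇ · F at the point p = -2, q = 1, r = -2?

∂F₁/∂p = -6*q*r
∂F₂/∂q = p + 2
∂F₃/∂r = -10*r
∇·F = p - 6*q*r - 10*r + 2
At (-2, 1, -2): 32.

32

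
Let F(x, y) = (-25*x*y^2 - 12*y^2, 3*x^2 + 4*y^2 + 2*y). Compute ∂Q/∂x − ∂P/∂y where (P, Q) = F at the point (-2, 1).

∂F₂/∂x = 6*x
∂F₁/∂y = -50*x*y - 24*y
Scalar curl = 50*x*y + 6*x + 24*y
At (-2, 1): -88.

-88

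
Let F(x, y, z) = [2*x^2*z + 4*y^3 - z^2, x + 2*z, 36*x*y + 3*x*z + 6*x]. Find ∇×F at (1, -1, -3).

(34, 47, -11)

(∇×F)₁ = ∂F₃/∂y − ∂F₂/∂z = 36*x - 2
(∇×F)₂ = ∂F₁/∂z − ∂F₃/∂x = 2*x^2 - 36*y - 5*z - 6
(∇×F)₃ = ∂F₂/∂x − ∂F₁/∂y = -12*y^2 + 1
∇×F = (36*x - 2, 2*x^2 - 36*y - 5*z - 6, -12*y^2 + 1)
At (1, -1, -3): (34, 47, -11).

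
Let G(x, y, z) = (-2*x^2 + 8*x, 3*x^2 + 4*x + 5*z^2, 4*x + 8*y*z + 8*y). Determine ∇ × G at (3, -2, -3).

(14, -4, 22)

(∇×G)₁ = ∂G₃/∂y − ∂G₂/∂z = -2*z + 8
(∇×G)₂ = ∂G₁/∂z − ∂G₃/∂x = -4
(∇×G)₃ = ∂G₂/∂x − ∂G₁/∂y = 6*x + 4
∇×G = (-2*z + 8, -4, 6*x + 4)
At (3, -2, -3): (14, -4, 22).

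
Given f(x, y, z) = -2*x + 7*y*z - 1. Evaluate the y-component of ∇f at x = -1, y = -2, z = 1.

7

(∇f)_2 = ∂f/∂y = 7*z
At (-1, -2, 1): 7.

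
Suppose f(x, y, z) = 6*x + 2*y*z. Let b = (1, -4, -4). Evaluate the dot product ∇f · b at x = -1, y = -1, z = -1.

22

∂f/∂x = 6
∂f/∂y = 2*z
∂f/∂z = 2*y
∇f at (-1, -1, -1) = (6, -2, -2)
∇f · b = (6)(1) + (-2)(-4) + (-2)(-4) = 22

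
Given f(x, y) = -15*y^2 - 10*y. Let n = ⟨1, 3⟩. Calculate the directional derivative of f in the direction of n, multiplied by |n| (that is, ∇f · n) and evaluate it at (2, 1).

-120

∂f/∂x = 0
∂f/∂y = -30*y - 10
∇f at (2, 1) = (0, -40)
∇f · n = (0)(1) + (-40)(3) = -120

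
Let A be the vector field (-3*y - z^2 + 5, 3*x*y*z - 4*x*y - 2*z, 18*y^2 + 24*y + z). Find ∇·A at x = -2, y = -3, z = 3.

-9

∂A₁/∂x = 0
∂A₂/∂y = 3*x*z - 4*x
∂A₃/∂z = 1
∇·A = 3*x*z - 4*x + 1
At (-2, -3, 3): -9.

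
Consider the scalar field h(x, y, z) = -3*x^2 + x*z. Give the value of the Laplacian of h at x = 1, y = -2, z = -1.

∂²h/∂x² = -6
∂²h/∂y² = 0
∂²h/∂z² = 0
∇²h = -6
At (1, -2, -1): -6.

-6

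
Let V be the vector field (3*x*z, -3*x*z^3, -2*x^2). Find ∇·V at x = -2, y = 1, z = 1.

3

∂V₁/∂x = 3*z
∂V₂/∂y = 0
∂V₃/∂z = 0
∇·V = 3*z
At (-2, 1, 1): 3.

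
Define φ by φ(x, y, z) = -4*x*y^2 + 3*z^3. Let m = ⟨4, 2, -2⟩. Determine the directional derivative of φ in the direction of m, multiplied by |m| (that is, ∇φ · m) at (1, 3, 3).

∂φ/∂x = -4*y^2
∂φ/∂y = -8*x*y
∂φ/∂z = 9*z^2
∇φ at (1, 3, 3) = (-36, -24, 81)
∇φ · m = (-36)(4) + (-24)(2) + (81)(-2) = -354

-354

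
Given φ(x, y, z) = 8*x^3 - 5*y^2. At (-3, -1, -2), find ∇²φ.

∂²φ/∂x² = 48*x
∂²φ/∂y² = -10
∂²φ/∂z² = 0
∇²φ = 48*x - 10
At (-3, -1, -2): -154.

-154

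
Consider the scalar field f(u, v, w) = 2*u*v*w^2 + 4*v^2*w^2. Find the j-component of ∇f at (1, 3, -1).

26

(∇f)_2 = ∂f/∂v = 2*u*w^2 + 8*v*w^2
At (1, 3, -1): 26.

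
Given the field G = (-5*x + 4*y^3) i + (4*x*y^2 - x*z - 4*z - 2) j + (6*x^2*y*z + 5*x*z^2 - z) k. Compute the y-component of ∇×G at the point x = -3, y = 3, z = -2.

(∇×G)_2 = ∂G₁/∂z − ∂G₃/∂x
= 0 − (12*x*y*z + 5*z^2)
= -12*x*y*z - 5*z^2
At (-3, 3, -2): -236.

-236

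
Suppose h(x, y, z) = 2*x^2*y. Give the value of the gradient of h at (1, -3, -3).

(-12, 2, 0)

∂h/∂x = 4*x*y
∂h/∂y = 2*x^2
∂h/∂z = 0
∇h = (4*x*y, 2*x^2, 0)
At (1, -3, -3): (-12, 2, 0).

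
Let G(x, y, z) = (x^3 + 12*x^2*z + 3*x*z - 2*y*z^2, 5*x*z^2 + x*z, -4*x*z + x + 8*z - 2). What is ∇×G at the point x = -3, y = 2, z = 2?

(63, 90, 30)

(∇×G)₁ = ∂G₃/∂y − ∂G₂/∂z = -10*x*z - x
(∇×G)₂ = ∂G₁/∂z − ∂G₃/∂x = 12*x^2 + 3*x - 4*y*z + 4*z - 1
(∇×G)₃ = ∂G₂/∂x − ∂G₁/∂y = 7*z^2 + z
∇×G = (-10*x*z - x, 12*x^2 + 3*x - 4*y*z + 4*z - 1, 7*z^2 + z)
At (-3, 2, 2): (63, 90, 30).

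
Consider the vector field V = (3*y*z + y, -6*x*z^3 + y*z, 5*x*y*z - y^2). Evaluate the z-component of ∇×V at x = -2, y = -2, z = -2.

(∇×V)_3 = ∂V₂/∂x − ∂V₁/∂y
= -6*z^3 − (3*z + 1)
= -6*z^3 - 3*z - 1
At (-2, -2, -2): 53.

53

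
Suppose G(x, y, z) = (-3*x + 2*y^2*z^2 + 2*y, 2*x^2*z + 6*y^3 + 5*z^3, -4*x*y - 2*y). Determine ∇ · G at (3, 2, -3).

69

∂G₁/∂x = -3
∂G₂/∂y = 18*y^2
∂G₃/∂z = 0
∇·G = 18*y^2 - 3
At (3, 2, -3): 69.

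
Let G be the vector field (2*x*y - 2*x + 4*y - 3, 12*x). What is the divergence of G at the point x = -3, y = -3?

-8

∂G₁/∂x = 2*y - 2
∂G₂/∂y = 0
∇·G = 2*y - 2
At (-3, -3): -8.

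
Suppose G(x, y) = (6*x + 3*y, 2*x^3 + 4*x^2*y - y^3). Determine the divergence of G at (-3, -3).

∂G₁/∂x = 6
∂G₂/∂y = 4*x^2 - 3*y^2
∇·G = 4*x^2 - 3*y^2 + 6
At (-3, -3): 15.

15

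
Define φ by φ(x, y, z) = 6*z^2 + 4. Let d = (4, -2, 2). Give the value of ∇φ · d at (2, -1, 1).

24

∂φ/∂x = 0
∂φ/∂y = 0
∂φ/∂z = 12*z
∇φ at (2, -1, 1) = (0, 0, 12)
∇φ · d = (0)(4) + (0)(-2) + (12)(2) = 24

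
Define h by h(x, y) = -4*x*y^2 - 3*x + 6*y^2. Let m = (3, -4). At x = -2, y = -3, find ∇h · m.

∂h/∂x = -4*y^2 - 3
∂h/∂y = -8*x*y + 12*y
∇h at (-2, -3) = (-39, -84)
∇h · m = (-39)(3) + (-84)(-4) = 219

219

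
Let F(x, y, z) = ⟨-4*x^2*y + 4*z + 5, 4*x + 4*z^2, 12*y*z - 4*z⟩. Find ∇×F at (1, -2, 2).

(8, 4, 8)

(∇×F)₁ = ∂F₃/∂y − ∂F₂/∂z = 4*z
(∇×F)₂ = ∂F₁/∂z − ∂F₃/∂x = 4
(∇×F)₃ = ∂F₂/∂x − ∂F₁/∂y = 4*x^2 + 4
∇×F = (4*z, 4, 4*x^2 + 4)
At (1, -2, 2): (8, 4, 8).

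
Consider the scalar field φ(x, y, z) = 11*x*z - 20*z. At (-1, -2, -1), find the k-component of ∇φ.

(∇φ)_3 = ∂φ/∂z = 11*x - 20
At (-1, -2, -1): -31.

-31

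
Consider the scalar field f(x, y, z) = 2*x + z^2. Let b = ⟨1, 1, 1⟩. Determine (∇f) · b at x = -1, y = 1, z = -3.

∂f/∂x = 2
∂f/∂y = 0
∂f/∂z = 2*z
∇f at (-1, 1, -3) = (2, 0, -6)
∇f · b = (2)(1) + (0)(1) + (-6)(1) = -4

-4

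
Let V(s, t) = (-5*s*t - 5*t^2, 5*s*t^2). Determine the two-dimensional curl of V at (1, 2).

∂V₂/∂s = 5*t^2
∂V₁/∂t = -5*s - 10*t
Scalar curl = 5*s + 5*t^2 + 10*t
At (1, 2): 45.

45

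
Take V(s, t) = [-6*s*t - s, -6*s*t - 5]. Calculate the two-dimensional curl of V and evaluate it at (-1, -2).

∂V₂/∂s = -6*t
∂V₁/∂t = -6*s
Scalar curl = 6*s - 6*t
At (-1, -2): 6.

6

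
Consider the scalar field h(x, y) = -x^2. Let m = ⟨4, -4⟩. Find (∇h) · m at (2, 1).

∂h/∂x = -2*x
∂h/∂y = 0
∇h at (2, 1) = (-4, 0)
∇h · m = (-4)(4) + (0)(-4) = -16

-16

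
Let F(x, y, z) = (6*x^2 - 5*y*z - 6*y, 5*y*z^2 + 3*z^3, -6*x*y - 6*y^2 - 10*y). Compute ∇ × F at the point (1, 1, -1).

(-27, 1, 1)

(∇×F)₁ = ∂F₃/∂y − ∂F₂/∂z = -6*x - 10*y*z - 12*y - 9*z^2 - 10
(∇×F)₂ = ∂F₁/∂z − ∂F₃/∂x = y
(∇×F)₃ = ∂F₂/∂x − ∂F₁/∂y = 5*z + 6
∇×F = (-6*x - 10*y*z - 12*y - 9*z^2 - 10, y, 5*z + 6)
At (1, 1, -1): (-27, 1, 1).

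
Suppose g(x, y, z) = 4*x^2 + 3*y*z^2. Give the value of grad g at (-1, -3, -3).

∂g/∂x = 8*x
∂g/∂y = 3*z^2
∂g/∂z = 6*y*z
∇g = (8*x, 3*z^2, 6*y*z)
At (-1, -3, -3): (-8, 27, 54).

(-8, 27, 54)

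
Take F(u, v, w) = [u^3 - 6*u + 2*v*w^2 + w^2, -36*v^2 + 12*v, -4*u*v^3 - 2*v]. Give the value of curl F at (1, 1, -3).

(-14, -14, -18)

(∇×F)₁ = ∂F₃/∂v − ∂F₂/∂w = -12*u*v^2 - 2
(∇×F)₂ = ∂F₁/∂w − ∂F₃/∂u = 4*v^3 + 4*v*w + 2*w
(∇×F)₃ = ∂F₂/∂u − ∂F₁/∂v = -2*w^2
∇×F = (-12*u*v^2 - 2, 4*v^3 + 4*v*w + 2*w, -2*w^2)
At (1, 1, -3): (-14, -14, -18).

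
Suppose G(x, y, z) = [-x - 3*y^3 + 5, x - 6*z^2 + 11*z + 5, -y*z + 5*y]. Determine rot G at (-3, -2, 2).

(∇×G)₁ = ∂G₃/∂y − ∂G₂/∂z = 11*z - 6
(∇×G)₂ = ∂G₁/∂z − ∂G₃/∂x = 0
(∇×G)₃ = ∂G₂/∂x − ∂G₁/∂y = 9*y^2 + 1
∇×G = (11*z - 6, 0, 9*y^2 + 1)
At (-3, -2, 2): (16, 0, 37).

(16, 0, 37)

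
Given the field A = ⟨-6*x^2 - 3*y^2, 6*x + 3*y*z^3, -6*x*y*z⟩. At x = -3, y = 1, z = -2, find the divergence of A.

30

∂A₁/∂x = -12*x
∂A₂/∂y = 3*z^3
∂A₃/∂z = -6*x*y
∇·A = -6*x*y - 12*x + 3*z^3
At (-3, 1, -2): 30.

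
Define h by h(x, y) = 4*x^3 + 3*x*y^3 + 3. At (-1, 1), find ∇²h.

∂²h/∂x² = 24*x
∂²h/∂y² = 18*x*y
∇²h = 18*x*y + 24*x
At (-1, 1): -42.

-42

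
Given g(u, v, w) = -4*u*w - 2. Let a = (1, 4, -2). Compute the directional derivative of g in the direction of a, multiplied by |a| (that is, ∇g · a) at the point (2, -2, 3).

∂g/∂u = -4*w
∂g/∂v = 0
∂g/∂w = -4*u
∇g at (2, -2, 3) = (-12, 0, -8)
∇g · a = (-12)(1) + (0)(4) + (-8)(-2) = 4

4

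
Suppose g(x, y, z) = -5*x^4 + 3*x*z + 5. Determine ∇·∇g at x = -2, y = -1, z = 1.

∂²g/∂x² = -60*x^2
∂²g/∂y² = 0
∂²g/∂z² = 0
∇²g = -60*x^2
At (-2, -1, 1): -240.

-240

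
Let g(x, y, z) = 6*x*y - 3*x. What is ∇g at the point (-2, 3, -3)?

∂g/∂x = 6*y - 3
∂g/∂y = 6*x
∂g/∂z = 0
∇g = (6*y - 3, 6*x, 0)
At (-2, 3, -3): (15, -12, 0).

(15, -12, 0)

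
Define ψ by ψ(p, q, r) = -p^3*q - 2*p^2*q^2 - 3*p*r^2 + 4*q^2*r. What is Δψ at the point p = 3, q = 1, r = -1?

∂²ψ/∂p² = -2*q*(3*p + 2*q)
∂²ψ/∂q² = 4*(-p^2 + 2*r)
∂²ψ/∂r² = -6*p
∇²ψ = -4*p^2 - 6*p*q - 6*p - 4*q^2 + 8*r
At (3, 1, -1): -84.

-84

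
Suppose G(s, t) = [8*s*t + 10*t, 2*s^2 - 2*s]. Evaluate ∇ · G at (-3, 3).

24

∂G₁/∂s = 8*t
∂G₂/∂t = 0
∇·G = 8*t
At (-3, 3): 24.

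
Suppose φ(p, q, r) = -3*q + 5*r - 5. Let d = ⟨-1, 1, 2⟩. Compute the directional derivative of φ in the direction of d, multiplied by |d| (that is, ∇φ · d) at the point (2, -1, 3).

7

∂φ/∂p = 0
∂φ/∂q = -3
∂φ/∂r = 5
∇φ at (2, -1, 3) = (0, -3, 5)
∇φ · d = (0)(-1) + (-3)(1) + (5)(2) = 7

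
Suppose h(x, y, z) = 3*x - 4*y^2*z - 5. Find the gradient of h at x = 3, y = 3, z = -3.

(3, 72, -36)

∂h/∂x = 3
∂h/∂y = -8*y*z
∂h/∂z = -4*y^2
∇h = (3, -8*y*z, -4*y^2)
At (3, 3, -3): (3, 72, -36).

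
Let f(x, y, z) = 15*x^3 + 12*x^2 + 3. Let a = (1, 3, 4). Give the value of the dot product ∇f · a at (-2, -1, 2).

∂f/∂x = 45*x^2 + 24*x
∂f/∂y = 0
∂f/∂z = 0
∇f at (-2, -1, 2) = (132, 0, 0)
∇f · a = (132)(1) + (0)(3) + (0)(4) = 132

132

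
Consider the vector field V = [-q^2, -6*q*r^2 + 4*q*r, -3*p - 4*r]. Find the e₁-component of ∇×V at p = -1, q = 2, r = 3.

(∇×V)_1 = ∂V₃/∂q − ∂V₂/∂r
= 0 − (-12*q*r + 4*q)
= 12*q*r - 4*q
At (-1, 2, 3): 64.

64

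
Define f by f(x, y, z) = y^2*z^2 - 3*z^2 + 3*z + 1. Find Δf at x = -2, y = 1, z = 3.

14

∂²f/∂x² = 0
∂²f/∂y² = 2*z^2
∂²f/∂z² = 2*(y^2 - 3)
∇²f = 2*y^2 + 2*z^2 - 6
At (-2, 1, 3): 14.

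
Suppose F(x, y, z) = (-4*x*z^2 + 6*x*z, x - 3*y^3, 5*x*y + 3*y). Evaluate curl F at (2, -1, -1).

(13, 33, 1)

(∇×F)₁ = ∂F₃/∂y − ∂F₂/∂z = 5*x + 3
(∇×F)₂ = ∂F₁/∂z − ∂F₃/∂x = -8*x*z + 6*x - 5*y
(∇×F)₃ = ∂F₂/∂x − ∂F₁/∂y = 1
∇×F = (5*x + 3, -8*x*z + 6*x - 5*y, 1)
At (2, -1, -1): (13, 33, 1).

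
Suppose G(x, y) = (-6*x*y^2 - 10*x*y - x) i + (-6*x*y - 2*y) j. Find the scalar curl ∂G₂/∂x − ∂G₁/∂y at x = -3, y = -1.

12

∂G₂/∂x = -6*y
∂G₁/∂y = -12*x*y - 10*x
Scalar curl = 12*x*y + 10*x - 6*y
At (-3, -1): 12.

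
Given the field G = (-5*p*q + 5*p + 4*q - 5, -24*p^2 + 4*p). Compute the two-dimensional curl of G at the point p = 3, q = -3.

∂G₂/∂p = -48*p + 4
∂G₁/∂q = -5*p + 4
Scalar curl = -43*p
At (3, -3): -129.

-129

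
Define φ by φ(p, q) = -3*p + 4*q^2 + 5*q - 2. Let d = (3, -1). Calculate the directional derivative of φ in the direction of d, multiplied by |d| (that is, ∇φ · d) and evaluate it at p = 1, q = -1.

∂φ/∂p = -3
∂φ/∂q = 8*q + 5
∇φ at (1, -1) = (-3, -3)
∇φ · d = (-3)(3) + (-3)(-1) = -6

-6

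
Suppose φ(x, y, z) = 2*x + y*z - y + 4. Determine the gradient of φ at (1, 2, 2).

(2, 1, 2)

∂φ/∂x = 2
∂φ/∂y = z - 1
∂φ/∂z = y
∇φ = (2, z - 1, y)
At (1, 2, 2): (2, 1, 2).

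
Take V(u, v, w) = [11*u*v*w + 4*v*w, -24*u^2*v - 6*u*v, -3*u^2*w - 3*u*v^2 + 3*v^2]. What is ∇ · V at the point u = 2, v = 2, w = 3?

∂V₁/∂u = 11*v*w
∂V₂/∂v = -24*u^2 - 6*u
∂V₃/∂w = -3*u^2
∇·V = -27*u^2 - 6*u + 11*v*w
At (2, 2, 3): -54.

-54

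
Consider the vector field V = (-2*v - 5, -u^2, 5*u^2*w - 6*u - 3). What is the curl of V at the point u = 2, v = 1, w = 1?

(∇×V)₁ = ∂V₃/∂v − ∂V₂/∂w = 0
(∇×V)₂ = ∂V₁/∂w − ∂V₃/∂u = -10*u*w + 6
(∇×V)₃ = ∂V₂/∂u − ∂V₁/∂v = -2*u + 2
∇×V = (0, -10*u*w + 6, -2*u + 2)
At (2, 1, 1): (0, -14, -2).

(0, -14, -2)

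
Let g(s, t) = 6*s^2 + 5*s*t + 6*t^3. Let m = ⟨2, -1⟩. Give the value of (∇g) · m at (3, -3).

∂g/∂s = 12*s + 5*t
∂g/∂t = 5*s + 18*t^2
∇g at (3, -3) = (21, 177)
∇g · m = (21)(2) + (177)(-1) = -135

-135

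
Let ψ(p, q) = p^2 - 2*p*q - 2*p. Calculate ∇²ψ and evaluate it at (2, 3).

2

∂²ψ/∂p² = 2
∂²ψ/∂q² = 0
∇²ψ = 2
At (2, 3): 2.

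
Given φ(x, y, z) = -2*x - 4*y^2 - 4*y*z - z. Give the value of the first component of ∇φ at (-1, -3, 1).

-2

(∇φ)_1 = ∂φ/∂x = -2
At (-1, -3, 1): -2.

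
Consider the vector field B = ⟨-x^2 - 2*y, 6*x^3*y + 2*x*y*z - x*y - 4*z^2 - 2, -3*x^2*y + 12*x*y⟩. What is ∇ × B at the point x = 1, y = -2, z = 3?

(37, 12, -44)

(∇×B)₁ = ∂B₃/∂y − ∂B₂/∂z = -3*x^2 - 2*x*y + 12*x + 8*z
(∇×B)₂ = ∂B₁/∂z − ∂B₃/∂x = 6*x*y - 12*y
(∇×B)₃ = ∂B₂/∂x − ∂B₁/∂y = 18*x^2*y + 2*y*z - y + 2
∇×B = (-3*x^2 - 2*x*y + 12*x + 8*z, 6*x*y - 12*y, 18*x^2*y + 2*y*z - y + 2)
At (1, -2, 3): (37, 12, -44).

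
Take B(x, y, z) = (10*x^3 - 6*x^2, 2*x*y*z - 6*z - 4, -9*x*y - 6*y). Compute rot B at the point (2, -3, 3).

(-6, -27, -18)

(∇×B)₁ = ∂B₃/∂y − ∂B₂/∂z = -2*x*y - 9*x
(∇×B)₂ = ∂B₁/∂z − ∂B₃/∂x = 9*y
(∇×B)₃ = ∂B₂/∂x − ∂B₁/∂y = 2*y*z
∇×B = (-2*x*y - 9*x, 9*y, 2*y*z)
At (2, -3, 3): (-6, -27, -18).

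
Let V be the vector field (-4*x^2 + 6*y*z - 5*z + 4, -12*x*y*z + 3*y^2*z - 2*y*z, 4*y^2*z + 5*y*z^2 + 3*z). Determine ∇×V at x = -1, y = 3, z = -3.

(-84, 13, 126)

(∇×V)₁ = ∂V₃/∂y − ∂V₂/∂z = 12*x*y - 3*y^2 + 8*y*z + 2*y + 5*z^2
(∇×V)₂ = ∂V₁/∂z − ∂V₃/∂x = 6*y - 5
(∇×V)₃ = ∂V₂/∂x − ∂V₁/∂y = -12*y*z - 6*z
∇×V = (12*x*y - 3*y^2 + 8*y*z + 2*y + 5*z^2, 6*y - 5, -12*y*z - 6*z)
At (-1, 3, -3): (-84, 13, 126).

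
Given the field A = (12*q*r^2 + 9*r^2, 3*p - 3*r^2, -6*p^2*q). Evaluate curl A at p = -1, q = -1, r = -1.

(-12, 18, -9)

(∇×A)₁ = ∂A₃/∂q − ∂A₂/∂r = -6*p^2 + 6*r
(∇×A)₂ = ∂A₁/∂r − ∂A₃/∂p = 12*p*q + 24*q*r + 18*r
(∇×A)₃ = ∂A₂/∂p − ∂A₁/∂q = -12*r^2 + 3
∇×A = (-6*p^2 + 6*r, 12*p*q + 24*q*r + 18*r, -12*r^2 + 3)
At (-1, -1, -1): (-12, 18, -9).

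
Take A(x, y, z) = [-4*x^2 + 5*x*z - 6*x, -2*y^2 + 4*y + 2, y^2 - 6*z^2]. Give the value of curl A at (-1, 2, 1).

(4, -5, 0)

(∇×A)₁ = ∂A₃/∂y − ∂A₂/∂z = 2*y
(∇×A)₂ = ∂A₁/∂z − ∂A₃/∂x = 5*x
(∇×A)₃ = ∂A₂/∂x − ∂A₁/∂y = 0
∇×A = (2*y, 5*x, 0)
At (-1, 2, 1): (4, -5, 0).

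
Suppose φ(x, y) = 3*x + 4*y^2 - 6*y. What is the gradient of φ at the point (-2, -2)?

∂φ/∂x = 3
∂φ/∂y = 8*y - 6
∇φ = (3, 8*y - 6)
At (-2, -2): (3, -22).

(3, -22)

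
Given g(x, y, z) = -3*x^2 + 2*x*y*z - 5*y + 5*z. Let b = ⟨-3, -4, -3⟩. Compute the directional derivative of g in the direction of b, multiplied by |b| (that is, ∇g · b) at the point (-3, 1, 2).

∂g/∂x = -6*x + 2*y*z
∂g/∂y = 2*x*z - 5
∂g/∂z = 2*x*y + 5
∇g at (-3, 1, 2) = (22, -17, -1)
∇g · b = (22)(-3) + (-17)(-4) + (-1)(-3) = 5

5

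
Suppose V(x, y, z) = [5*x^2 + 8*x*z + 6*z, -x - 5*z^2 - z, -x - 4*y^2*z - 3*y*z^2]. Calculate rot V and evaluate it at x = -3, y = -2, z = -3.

(∇×V)₁ = ∂V₃/∂y − ∂V₂/∂z = -8*y*z - 3*z^2 + 10*z + 1
(∇×V)₂ = ∂V₁/∂z − ∂V₃/∂x = 8*x + 7
(∇×V)₃ = ∂V₂/∂x − ∂V₁/∂y = -1
∇×V = (-8*y*z - 3*z^2 + 10*z + 1, 8*x + 7, -1)
At (-3, -2, -3): (-104, -17, -1).

(-104, -17, -1)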